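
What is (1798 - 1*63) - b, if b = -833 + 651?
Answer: 1917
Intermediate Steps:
b = -182
(1798 - 1*63) - b = (1798 - 1*63) - 1*(-182) = (1798 - 63) + 182 = 1735 + 182 = 1917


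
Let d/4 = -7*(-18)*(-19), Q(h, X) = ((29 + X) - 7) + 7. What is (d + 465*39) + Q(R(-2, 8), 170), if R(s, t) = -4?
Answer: 8758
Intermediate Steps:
Q(h, X) = 29 + X (Q(h, X) = (22 + X) + 7 = 29 + X)
d = -9576 (d = 4*(-7*(-18)*(-19)) = 4*(126*(-19)) = 4*(-2394) = -9576)
(d + 465*39) + Q(R(-2, 8), 170) = (-9576 + 465*39) + (29 + 170) = (-9576 + 18135) + 199 = 8559 + 199 = 8758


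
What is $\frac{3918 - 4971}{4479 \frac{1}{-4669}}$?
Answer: $\frac{1638819}{1493} \approx 1097.7$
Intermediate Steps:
$\frac{3918 - 4971}{4479 \frac{1}{-4669}} = - \frac{1053}{4479 \left(- \frac{1}{4669}\right)} = - \frac{1053}{- \frac{4479}{4669}} = \left(-1053\right) \left(- \frac{4669}{4479}\right) = \frac{1638819}{1493}$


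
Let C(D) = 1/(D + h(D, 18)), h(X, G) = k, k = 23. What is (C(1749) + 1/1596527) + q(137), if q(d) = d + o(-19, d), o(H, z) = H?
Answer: 333829007891/2829045844 ≈ 118.00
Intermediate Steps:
h(X, G) = 23
C(D) = 1/(23 + D) (C(D) = 1/(D + 23) = 1/(23 + D))
q(d) = -19 + d (q(d) = d - 19 = -19 + d)
(C(1749) + 1/1596527) + q(137) = (1/(23 + 1749) + 1/1596527) + (-19 + 137) = (1/1772 + 1/1596527) + 118 = 1598299/2829045844 + 118 = 333829007891/2829045844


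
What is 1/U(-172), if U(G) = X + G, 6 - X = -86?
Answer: -1/80 ≈ -0.012500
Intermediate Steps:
X = 92 (X = 6 - 1*(-86) = 6 + 86 = 92)
U(G) = 92 + G
1/U(-172) = 1/(92 - 172) = 1/(-80) = -1/80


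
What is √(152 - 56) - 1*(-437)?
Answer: 437 + 4*√6 ≈ 446.80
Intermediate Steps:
√(152 - 56) - 1*(-437) = √96 + 437 = 4*√6 + 437 = 437 + 4*√6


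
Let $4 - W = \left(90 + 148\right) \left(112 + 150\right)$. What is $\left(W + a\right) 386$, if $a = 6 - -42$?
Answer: $-24049344$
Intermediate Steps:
$a = 48$ ($a = 6 + 42 = 48$)
$W = -62352$ ($W = 4 - \left(90 + 148\right) \left(112 + 150\right) = 4 - 238 \cdot 262 = 4 - 62356 = -62352$)
$\left(W + a\right) 386 = \left(-62352 + 48\right) 386 = \left(-62304\right) 386 = -24049344$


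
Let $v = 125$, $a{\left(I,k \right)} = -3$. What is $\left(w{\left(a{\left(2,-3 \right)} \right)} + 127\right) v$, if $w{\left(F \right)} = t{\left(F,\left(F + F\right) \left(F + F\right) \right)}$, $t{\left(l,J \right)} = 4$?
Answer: $16375$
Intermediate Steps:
$w{\left(F \right)} = 4$
$\left(w{\left(a{\left(2,-3 \right)} \right)} + 127\right) v = \left(4 + 127\right) 125 = 131 \cdot 125 = 16375$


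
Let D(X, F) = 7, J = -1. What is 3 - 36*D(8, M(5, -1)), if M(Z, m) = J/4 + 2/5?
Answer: -249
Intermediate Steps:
M(Z, m) = 3/20 (M(Z, m) = -1/4 + 2/5 = -1*¼ + 2*(⅕) = -¼ + ⅖ = 3/20)
3 - 36*D(8, M(5, -1)) = 3 - 36*7 = 3 - 252 = -249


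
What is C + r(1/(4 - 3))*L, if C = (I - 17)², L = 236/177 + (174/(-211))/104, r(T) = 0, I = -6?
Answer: 529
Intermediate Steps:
L = 43627/32916 (L = 236*(1/177) + (174*(-1/211))*(1/104) = 4/3 - 174/211*1/104 = 4/3 - 87/10972 = 43627/32916 ≈ 1.3254)
C = 529 (C = (-6 - 17)² = (-23)² = 529)
C + r(1/(4 - 3))*L = 529 + 0*(43627/32916) = 529 + 0 = 529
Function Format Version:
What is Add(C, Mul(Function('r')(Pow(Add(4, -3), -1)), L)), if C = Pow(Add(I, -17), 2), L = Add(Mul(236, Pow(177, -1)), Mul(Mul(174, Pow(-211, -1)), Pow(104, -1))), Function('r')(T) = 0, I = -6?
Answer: 529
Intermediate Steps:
L = Rational(43627, 32916) (L = Add(Mul(236, Rational(1, 177)), Mul(Mul(174, Rational(-1, 211)), Rational(1, 104))) = Add(Rational(4, 3), Mul(Rational(-174, 211), Rational(1, 104))) = Add(Rational(4, 3), Rational(-87, 10972)) = Rational(43627, 32916) ≈ 1.3254)
C = 529 (C = Pow(Add(-6, -17), 2) = Pow(-23, 2) = 529)
Add(C, Mul(Function('r')(Pow(Add(4, -3), -1)), L)) = Add(529, Mul(0, Rational(43627, 32916))) = Add(529, 0) = 529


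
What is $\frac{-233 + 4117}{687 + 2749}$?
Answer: $\frac{971}{859} \approx 1.1304$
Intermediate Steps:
$\frac{-233 + 4117}{687 + 2749} = \frac{3884}{3436} = 3884 \cdot \frac{1}{3436} = \frac{971}{859}$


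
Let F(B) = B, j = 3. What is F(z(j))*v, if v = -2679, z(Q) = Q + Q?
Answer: -16074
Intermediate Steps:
z(Q) = 2*Q
F(z(j))*v = (2*3)*(-2679) = 6*(-2679) = -16074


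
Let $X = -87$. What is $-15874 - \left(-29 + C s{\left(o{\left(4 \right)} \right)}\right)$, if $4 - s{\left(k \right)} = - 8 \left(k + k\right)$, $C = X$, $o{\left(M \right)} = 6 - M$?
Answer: $-12713$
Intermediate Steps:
$C = -87$
$s{\left(k \right)} = 4 + 16 k$ ($s{\left(k \right)} = 4 - - 8 \left(k + k\right) = 4 - - 8 \cdot 2 k = 4 - - 16 k = 4 + 16 k$)
$-15874 - \left(-29 + C s{\left(o{\left(4 \right)} \right)}\right) = -15874 - \left(-29 - 87 \left(4 + 16 \left(6 - 4\right)\right)\right) = -15874 - \left(-29 - 87 \left(4 + 16 \cdot 2\right)\right) = -15874 - \left(-29 - 87 \left(4 + 32\right)\right) = -15874 - \left(-29 - 3132\right) = -15874 - -3161 = -15874 + 3161 = -12713$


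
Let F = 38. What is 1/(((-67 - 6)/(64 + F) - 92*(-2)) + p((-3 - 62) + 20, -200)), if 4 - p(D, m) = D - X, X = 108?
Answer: 102/34709 ≈ 0.0029387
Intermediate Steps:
p(D, m) = 112 - D (p(D, m) = 4 - (D - 1*108) = 4 - (D - 108) = 4 - (-108 + D) = 4 + (108 - D) = 112 - D)
1/(((-67 - 6)/(64 + F) - 92*(-2)) + p((-3 - 62) + 20, -200)) = 1/(((-67 - 6)/(64 + 38) - 92*(-2)) + (112 - ((-3 - 62) + 20))) = 1/((-73/102 + 184) + (112 - (-65 + 20))) = 1/((-73*1/102 + 184) + (112 - 1*(-45))) = 1/((-73/102 + 184) + (112 + 45)) = 1/(18695/102 + 157) = 1/(34709/102) = 102/34709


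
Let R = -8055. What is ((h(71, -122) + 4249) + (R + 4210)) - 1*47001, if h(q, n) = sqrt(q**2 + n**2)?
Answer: -46597 + 5*sqrt(797) ≈ -46456.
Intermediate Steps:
h(q, n) = sqrt(n**2 + q**2)
((h(71, -122) + 4249) + (R + 4210)) - 1*47001 = ((sqrt((-122)**2 + 71**2) + 4249) + (-8055 + 4210)) - 1*47001 = ((sqrt(14884 + 5041) + 4249) - 3845) - 47001 = ((sqrt(19925) + 4249) - 3845) - 47001 = ((5*sqrt(797) + 4249) - 3845) - 47001 = ((4249 + 5*sqrt(797)) - 3845) - 47001 = (404 + 5*sqrt(797)) - 47001 = -46597 + 5*sqrt(797)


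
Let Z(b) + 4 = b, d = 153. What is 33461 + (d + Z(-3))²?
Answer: 54777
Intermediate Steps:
Z(b) = -4 + b
33461 + (d + Z(-3))² = 33461 + (153 + (-4 - 3))² = 33461 + (153 - 7)² = 33461 + 146² = 33461 + 21316 = 54777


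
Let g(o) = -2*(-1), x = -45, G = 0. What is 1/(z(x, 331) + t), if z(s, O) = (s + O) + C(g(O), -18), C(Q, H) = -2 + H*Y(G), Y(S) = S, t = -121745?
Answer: -1/121461 ≈ -8.2331e-6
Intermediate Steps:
g(o) = 2
C(Q, H) = -2 (C(Q, H) = -2 + H*0 = -2 + 0 = -2)
z(s, O) = -2 + O + s (z(s, O) = (s + O) - 2 = (O + s) - 2 = -2 + O + s)
1/(z(x, 331) + t) = 1/((-2 + 331 - 45) - 121745) = 1/(284 - 121745) = 1/(-121461) = -1/121461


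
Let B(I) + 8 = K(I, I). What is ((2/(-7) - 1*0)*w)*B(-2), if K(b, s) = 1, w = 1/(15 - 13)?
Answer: 1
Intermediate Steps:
w = ½ (w = 1/2 = ½ ≈ 0.50000)
B(I) = -7 (B(I) = -8 + 1 = -7)
((2/(-7) - 1*0)*w)*B(-2) = ((2/(-7) - 1*0)*(½))*(-7) = ((2*(-⅐) + 0)*(½))*(-7) = ((-2/7 + 0)*(½))*(-7) = -2/7*½*(-7) = -⅐*(-7) = 1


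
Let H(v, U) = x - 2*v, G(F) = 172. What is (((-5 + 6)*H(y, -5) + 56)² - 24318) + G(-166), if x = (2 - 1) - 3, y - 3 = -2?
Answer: -21442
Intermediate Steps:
y = 1 (y = 3 - 2 = 1)
x = -2 (x = 1 - 3 = -2)
H(v, U) = -2 - 2*v
(((-5 + 6)*H(y, -5) + 56)² - 24318) + G(-166) = (((-5 + 6)*(-2 - 2*1) + 56)² - 24318) + 172 = ((1*(-2 - 2) + 56)² - 24318) + 172 = ((1*(-4) + 56)² - 24318) + 172 = ((-4 + 56)² - 24318) + 172 = (52² - 24318) + 172 = (2704 - 24318) + 172 = -21614 + 172 = -21442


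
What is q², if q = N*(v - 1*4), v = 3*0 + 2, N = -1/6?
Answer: ⅑ ≈ 0.11111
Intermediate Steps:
N = -⅙ (N = -1*⅙ = -⅙ ≈ -0.16667)
v = 2 (v = 0 + 2 = 2)
q = ⅓ (q = -(2 - 1*4)/6 = -(2 - 4)/6 = -⅙*(-2) = ⅓ ≈ 0.33333)
q² = (⅓)² = ⅑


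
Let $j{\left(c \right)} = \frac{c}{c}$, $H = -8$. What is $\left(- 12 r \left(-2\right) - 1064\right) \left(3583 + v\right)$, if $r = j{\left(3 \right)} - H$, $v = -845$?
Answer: $-2321824$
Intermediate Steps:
$j{\left(c \right)} = 1$
$r = 9$ ($r = 1 - -8 = 1 + 8 = 9$)
$\left(- 12 r \left(-2\right) - 1064\right) \left(3583 + v\right) = \left(\left(-12\right) 9 \left(-2\right) - 1064\right) \left(3583 - 845\right) = \left(\left(-108\right) \left(-2\right) - 1064\right) 2738 = \left(216 - 1064\right) 2738 = \left(-848\right) 2738 = -2321824$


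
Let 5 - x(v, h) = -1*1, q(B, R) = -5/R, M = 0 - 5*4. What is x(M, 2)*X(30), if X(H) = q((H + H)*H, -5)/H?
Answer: 1/5 ≈ 0.20000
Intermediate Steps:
M = -20 (M = 0 - 20 = -20)
X(H) = 1/H (X(H) = (-5/(-5))/H = (-5*(-1/5))/H = 1/H)
x(v, h) = 6 (x(v, h) = 5 - (-1) = 5 - 1*(-1) = 5 + 1 = 6)
x(M, 2)*X(30) = 6/30 = 6*(1/30) = 1/5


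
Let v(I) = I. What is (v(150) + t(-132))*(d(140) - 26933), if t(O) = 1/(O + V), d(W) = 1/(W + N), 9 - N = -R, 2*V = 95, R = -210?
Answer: -3203429544/793 ≈ -4.0396e+6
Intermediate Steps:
V = 95/2 (V = (½)*95 = 95/2 ≈ 47.500)
N = -201 (N = 9 - (-1)*(-210) = 9 - 1*210 = 9 - 210 = -201)
d(W) = 1/(-201 + W) (d(W) = 1/(W - 201) = 1/(-201 + W))
t(O) = 1/(95/2 + O) (t(O) = 1/(O + 95/2) = 1/(95/2 + O))
(v(150) + t(-132))*(d(140) - 26933) = (150 + 2/(95 + 2*(-132)))*(1/(-201 + 140) - 26933) = (150 + 2/(95 - 264))*(1/(-61) - 26933) = (150 + 2/(-169))*(-1/61 - 26933) = (150 + 2*(-1/169))*(-1642914/61) = (150 - 2/169)*(-1642914/61) = (25348/169)*(-1642914/61) = -3203429544/793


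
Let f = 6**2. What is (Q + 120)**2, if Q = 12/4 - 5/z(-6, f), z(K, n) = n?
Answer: 19562929/1296 ≈ 15095.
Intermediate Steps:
f = 36
Q = 103/36 (Q = 12/4 - 5/36 = 12*(1/4) - 5*1/36 = 3 - 5/36 = 103/36 ≈ 2.8611)
(Q + 120)**2 = (103/36 + 120)**2 = (4423/36)**2 = 19562929/1296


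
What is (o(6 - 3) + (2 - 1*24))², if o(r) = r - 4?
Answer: 529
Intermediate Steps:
o(r) = -4 + r
(o(6 - 3) + (2 - 1*24))² = ((-4 + (6 - 3)) + (2 - 1*24))² = ((-4 + 3) + (2 - 24))² = (-1 - 22)² = (-23)² = 529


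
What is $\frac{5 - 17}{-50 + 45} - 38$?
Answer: $- \frac{178}{5} \approx -35.6$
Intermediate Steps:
$\frac{5 - 17}{-50 + 45} - 38 = \frac{1}{-5} \left(-12\right) - 38 = \left(- \frac{1}{5}\right) \left(-12\right) - 38 = \frac{12}{5} - 38 = - \frac{178}{5}$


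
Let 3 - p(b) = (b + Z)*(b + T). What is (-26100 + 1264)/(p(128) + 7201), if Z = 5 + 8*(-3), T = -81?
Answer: -24836/2081 ≈ -11.935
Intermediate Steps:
Z = -19 (Z = 5 - 24 = -19)
p(b) = 3 - (-81 + b)*(-19 + b) (p(b) = 3 - (b - 19)*(b - 81) = 3 - (-19 + b)*(-81 + b) = 3 - (-81 + b)*(-19 + b))
(-26100 + 1264)/(p(128) + 7201) = (-26100 + 1264)/((-1536 - 1*128² + 100*128) + 7201) = -24836/((-1536 - 1*16384 + 12800) + 7201) = -24836/((-1536 - 16384 + 12800) + 7201) = -24836/(-5120 + 7201) = -24836/2081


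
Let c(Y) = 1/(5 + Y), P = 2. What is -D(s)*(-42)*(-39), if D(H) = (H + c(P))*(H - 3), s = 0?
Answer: 702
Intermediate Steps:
D(H) = (-3 + H)*(1/7 + H) (D(H) = (H + 1/(5 + 2))*(H - 3) = (H + 1/7)*(-3 + H) = (1/7 + H)*(-3 + H) = (-3 + H)*(1/7 + H))
-D(s)*(-42)*(-39) = -(-3/7 + 0**2 - 20/7*0)*(-42)*(-39) = -(-3/7 + 0 + 0)*(-42)*(-39) = -(-3/7*(-42))*(-39) = -18*(-39) = -1*(-702) = 702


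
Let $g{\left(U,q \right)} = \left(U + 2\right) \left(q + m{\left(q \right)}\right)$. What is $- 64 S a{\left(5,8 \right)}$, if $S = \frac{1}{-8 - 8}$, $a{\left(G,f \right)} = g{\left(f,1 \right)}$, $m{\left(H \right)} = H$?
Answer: $80$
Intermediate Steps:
$g{\left(U,q \right)} = 2 q \left(2 + U\right)$ ($g{\left(U,q \right)} = \left(U + 2\right) \left(q + q\right) = \left(2 + U\right) 2 q = 2 q \left(2 + U\right)$)
$a{\left(G,f \right)} = 4 + 2 f$ ($a{\left(G,f \right)} = 2 \cdot 1 \left(2 + f\right) = 4 + 2 f$)
$S = - \frac{1}{16}$ ($S = \frac{1}{-16} = - \frac{1}{16} \approx -0.0625$)
$- 64 S a{\left(5,8 \right)} = \left(-64\right) \left(- \frac{1}{16}\right) \left(4 + 2 \cdot 8\right) = 4 \left(4 + 16\right) = 4 \cdot 20 = 80$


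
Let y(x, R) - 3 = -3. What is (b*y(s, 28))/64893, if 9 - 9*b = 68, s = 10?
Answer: 0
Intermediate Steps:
y(x, R) = 0 (y(x, R) = 3 - 3 = 0)
b = -59/9 (b = 1 - ⅑*68 = 1 - 68/9 = -59/9 ≈ -6.5556)
(b*y(s, 28))/64893 = -59/9*0/64893 = 0*(1/64893) = 0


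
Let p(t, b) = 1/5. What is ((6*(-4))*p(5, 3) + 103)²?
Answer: 241081/25 ≈ 9643.2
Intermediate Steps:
p(t, b) = ⅕
((6*(-4))*p(5, 3) + 103)² = ((6*(-4))*(⅕) + 103)² = (-24*⅕ + 103)² = (-24/5 + 103)² = (491/5)² = 241081/25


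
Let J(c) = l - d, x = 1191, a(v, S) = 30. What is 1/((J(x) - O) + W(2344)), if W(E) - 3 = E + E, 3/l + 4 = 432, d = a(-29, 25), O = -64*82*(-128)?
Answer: -428/285511521 ≈ -1.4991e-6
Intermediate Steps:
O = 671744 (O = -5248*(-128) = 671744)
d = 30
l = 3/428 (l = 3/(-4 + 432) = 3/428 ≈ 0.0070093)
W(E) = 3 + 2*E (W(E) = 3 + (E + E) = 3 + 2*E)
J(c) = -12837/428 (J(c) = 3/428 - 1*30 = 3/428 - 30 = -12837/428)
1/((J(x) - O) + W(2344)) = 1/((-12837/428 - 1*671744) + (3 + 2*2344)) = 1/((-12837/428 - 671744) + (3 + 4688)) = 1/(-287519269/428 + 4691) = 1/(-285511521/428) = -428/285511521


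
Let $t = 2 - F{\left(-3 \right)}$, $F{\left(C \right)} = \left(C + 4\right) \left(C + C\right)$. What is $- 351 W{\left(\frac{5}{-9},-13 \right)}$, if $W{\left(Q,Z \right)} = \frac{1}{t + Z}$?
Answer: $\frac{351}{5} \approx 70.2$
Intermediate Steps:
$F{\left(C \right)} = 2 C \left(4 + C\right)$ ($F{\left(C \right)} = \left(4 + C\right) 2 C = 2 C \left(4 + C\right)$)
$t = 8$ ($t = 2 - 2 \left(-3\right) \left(4 - 3\right) = 2 - 2 \left(-3\right) 1 = 2 - -6 = 2 + 6 = 8$)
$W{\left(Q,Z \right)} = \frac{1}{8 + Z}$
$- 351 W{\left(\frac{5}{-9},-13 \right)} = - \frac{351}{8 - 13} = - \frac{351}{-5} = \left(-351\right) \left(- \frac{1}{5}\right) = \frac{351}{5}$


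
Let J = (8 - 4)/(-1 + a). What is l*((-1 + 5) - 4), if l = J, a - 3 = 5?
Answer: 0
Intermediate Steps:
a = 8 (a = 3 + 5 = 8)
J = 4/7 (J = (8 - 4)/(-1 + 8) = 4/7 ≈ 0.57143)
l = 4/7 ≈ 0.57143
l*((-1 + 5) - 4) = 4*((-1 + 5) - 4)/7 = 4*(4 - 4)/7 = (4/7)*0 = 0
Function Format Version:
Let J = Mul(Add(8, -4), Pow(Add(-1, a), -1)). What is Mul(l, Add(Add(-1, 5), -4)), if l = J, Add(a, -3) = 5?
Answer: 0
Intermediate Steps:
a = 8 (a = Add(3, 5) = 8)
J = Rational(4, 7) (J = Mul(Add(8, -4), Pow(Add(-1, 8), -1)) = Mul(4, Pow(7, -1)) = Mul(4, Rational(1, 7)) = Rational(4, 7) ≈ 0.57143)
l = Rational(4, 7) ≈ 0.57143
Mul(l, Add(Add(-1, 5), -4)) = Mul(Rational(4, 7), Add(Add(-1, 5), -4)) = Mul(Rational(4, 7), Add(4, -4)) = Mul(Rational(4, 7), 0) = 0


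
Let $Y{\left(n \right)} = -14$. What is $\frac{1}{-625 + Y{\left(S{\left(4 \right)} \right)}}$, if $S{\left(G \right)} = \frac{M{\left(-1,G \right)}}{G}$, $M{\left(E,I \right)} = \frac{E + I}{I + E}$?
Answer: $- \frac{1}{639} \approx -0.0015649$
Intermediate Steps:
$M{\left(E,I \right)} = 1$ ($M{\left(E,I \right)} = \frac{E + I}{E + I} = 1$)
$S{\left(G \right)} = \frac{1}{G}$ ($S{\left(G \right)} = 1 \frac{1}{G} = \frac{1}{G}$)
$\frac{1}{-625 + Y{\left(S{\left(4 \right)} \right)}} = \frac{1}{-625 - 14} = \frac{1}{-639} = - \frac{1}{639}$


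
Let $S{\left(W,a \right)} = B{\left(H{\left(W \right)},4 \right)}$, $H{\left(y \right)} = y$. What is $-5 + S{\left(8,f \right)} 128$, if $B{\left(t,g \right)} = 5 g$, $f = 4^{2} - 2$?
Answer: $2555$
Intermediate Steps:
$f = 14$ ($f = 16 - 2 = 14$)
$S{\left(W,a \right)} = 20$ ($S{\left(W,a \right)} = 5 \cdot 4 = 20$)
$-5 + S{\left(8,f \right)} 128 = -5 + 20 \cdot 128 = -5 + 2560 = 2555$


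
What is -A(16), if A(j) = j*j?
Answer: -256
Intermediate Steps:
A(j) = j²
-A(16) = -1*16² = -1*256 = -256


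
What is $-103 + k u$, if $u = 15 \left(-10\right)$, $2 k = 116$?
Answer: $-8803$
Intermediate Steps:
$k = 58$ ($k = \frac{1}{2} \cdot 116 = 58$)
$u = -150$
$-103 + k u = -103 + 58 \left(-150\right) = -103 - 8700 = -8803$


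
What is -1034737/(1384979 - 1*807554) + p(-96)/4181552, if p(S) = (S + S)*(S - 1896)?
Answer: -256622643539/150908291475 ≈ -1.7005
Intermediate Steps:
p(S) = 2*S*(-1896 + S) (p(S) = (2*S)*(-1896 + S) = 2*S*(-1896 + S))
-1034737/(1384979 - 1*807554) + p(-96)/4181552 = -1034737/(1384979 - 1*807554) + (2*(-96)*(-1896 - 96))/4181552 = -1034737/(1384979 - 807554) + (2*(-96)*(-1992))*(1/4181552) = -1034737/577425 + 382464*(1/4181552) = -1034737*1/577425 + 23904/261347 = -1034737/577425 + 23904/261347 = -256622643539/150908291475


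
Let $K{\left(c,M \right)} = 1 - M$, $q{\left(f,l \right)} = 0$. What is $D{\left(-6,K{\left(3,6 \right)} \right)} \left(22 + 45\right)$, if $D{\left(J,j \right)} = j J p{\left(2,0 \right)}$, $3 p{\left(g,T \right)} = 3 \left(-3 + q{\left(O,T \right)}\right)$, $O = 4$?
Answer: $-6030$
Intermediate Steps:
$p{\left(g,T \right)} = -3$ ($p{\left(g,T \right)} = \frac{3 \left(-3 + 0\right)}{3} = \frac{3 \left(-3\right)}{3} = \frac{1}{3} \left(-9\right) = -3$)
$D{\left(J,j \right)} = - 3 J j$ ($D{\left(J,j \right)} = j J \left(-3\right) = J j \left(-3\right) = - 3 J j$)
$D{\left(-6,K{\left(3,6 \right)} \right)} \left(22 + 45\right) = \left(-3\right) \left(-6\right) \left(1 - 6\right) \left(22 + 45\right) = \left(-3\right) \left(-6\right) \left(1 - 6\right) 67 = \left(-3\right) \left(-6\right) \left(-5\right) 67 = \left(-90\right) 67 = -6030$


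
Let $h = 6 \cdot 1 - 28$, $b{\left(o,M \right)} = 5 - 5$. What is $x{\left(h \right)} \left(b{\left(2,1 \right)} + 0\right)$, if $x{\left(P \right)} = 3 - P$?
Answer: $0$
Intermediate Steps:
$b{\left(o,M \right)} = 0$ ($b{\left(o,M \right)} = 5 - 5 = 0$)
$h = -22$ ($h = 6 - 28 = -22$)
$x{\left(h \right)} \left(b{\left(2,1 \right)} + 0\right) = \left(3 - -22\right) \left(0 + 0\right) = \left(3 + 22\right) 0 = 25 \cdot 0 = 0$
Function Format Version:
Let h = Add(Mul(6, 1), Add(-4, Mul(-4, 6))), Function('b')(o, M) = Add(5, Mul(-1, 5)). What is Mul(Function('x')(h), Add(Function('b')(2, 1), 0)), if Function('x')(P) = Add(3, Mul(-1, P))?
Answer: 0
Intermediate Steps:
Function('b')(o, M) = 0 (Function('b')(o, M) = Add(5, -5) = 0)
h = -22 (h = Add(6, Add(-4, -24)) = Add(6, -28) = -22)
Mul(Function('x')(h), Add(Function('b')(2, 1), 0)) = Mul(Add(3, Mul(-1, -22)), Add(0, 0)) = Mul(Add(3, 22), 0) = Mul(25, 0) = 0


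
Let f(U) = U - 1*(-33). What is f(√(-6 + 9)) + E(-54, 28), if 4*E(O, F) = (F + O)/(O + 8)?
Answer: 3049/92 + √3 ≈ 34.873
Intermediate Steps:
E(O, F) = (F + O)/(4*(8 + O)) (E(O, F) = ((F + O)/(O + 8))/4 = ((F + O)/(8 + O))/4 = (F + O)/(4*(8 + O)))
f(U) = 33 + U (f(U) = U + 33 = 33 + U)
f(√(-6 + 9)) + E(-54, 28) = (33 + √(-6 + 9)) + (28 - 54)/(4*(8 - 54)) = (33 + √3) + (¼)*(-26)/(-46) = (33 + √3) + (¼)*(-1/46)*(-26) = (33 + √3) + 13/92 = 3049/92 + √3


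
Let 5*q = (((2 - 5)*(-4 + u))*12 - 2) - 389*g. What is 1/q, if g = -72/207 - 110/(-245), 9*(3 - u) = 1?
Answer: -1127/304 ≈ -3.7072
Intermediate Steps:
u = 26/9 (u = 3 - ⅑*1 = 3 - ⅑ = 26/9 ≈ 2.8889)
g = 114/1127 (g = -72*1/207 - 110*(-1/245) = -8/23 + 22/49 = 114/1127 ≈ 0.10115)
q = -304/1127 (q = ((((2 - 5)*(-4 + 26/9))*12 - 2) - 389*114/1127)/5 = ((-3*(-10/9)*12 - 2) - 44346/1127)/5 = (((10/3)*12 - 2) - 44346/1127)/5 = ((40 - 2) - 44346/1127)/5 = (38 - 44346/1127)/5 = (⅕)*(-1520/1127) = -304/1127 ≈ -0.26974)
1/q = 1/(-304/1127) = -1127/304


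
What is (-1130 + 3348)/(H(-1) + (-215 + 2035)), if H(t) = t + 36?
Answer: 2218/1855 ≈ 1.1957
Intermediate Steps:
H(t) = 36 + t
(-1130 + 3348)/(H(-1) + (-215 + 2035)) = (-1130 + 3348)/((36 - 1) + (-215 + 2035)) = 2218/(35 + 1820) = 2218/1855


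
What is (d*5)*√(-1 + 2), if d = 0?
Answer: 0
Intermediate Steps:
(d*5)*√(-1 + 2) = (0*5)*√(-1 + 2) = 0*√1 = 0*1 = 0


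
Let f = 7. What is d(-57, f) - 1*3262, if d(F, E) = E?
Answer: -3255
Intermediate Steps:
d(-57, f) - 1*3262 = 7 - 1*3262 = 7 - 3262 = -3255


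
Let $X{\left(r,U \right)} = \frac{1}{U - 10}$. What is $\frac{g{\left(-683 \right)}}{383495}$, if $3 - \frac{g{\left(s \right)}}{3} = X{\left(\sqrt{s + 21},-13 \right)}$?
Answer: $\frac{6}{252011} \approx 2.3808 \cdot 10^{-5}$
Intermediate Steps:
$X{\left(r,U \right)} = \frac{1}{-10 + U}$
$g{\left(s \right)} = \frac{210}{23}$ ($g{\left(s \right)} = 9 - \frac{3}{-10 - 13} = 9 - \frac{3}{-23} = 9 - - \frac{3}{23} = 9 + \frac{3}{23} = \frac{210}{23}$)
$\frac{g{\left(-683 \right)}}{383495} = \frac{210}{23 \cdot 383495} = \frac{210}{23} \cdot \frac{1}{383495} = \frac{6}{252011}$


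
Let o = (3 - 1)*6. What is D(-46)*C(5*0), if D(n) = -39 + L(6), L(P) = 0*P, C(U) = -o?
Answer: 468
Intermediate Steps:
o = 12 (o = 2*6 = 12)
C(U) = -12 (C(U) = -1*12 = -12)
L(P) = 0
D(n) = -39 (D(n) = -39 + 0 = -39)
D(-46)*C(5*0) = -39*(-12) = 468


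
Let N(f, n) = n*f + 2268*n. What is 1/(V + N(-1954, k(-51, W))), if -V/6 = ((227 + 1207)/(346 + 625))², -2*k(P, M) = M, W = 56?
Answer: -942841/8301796208 ≈ -0.00011357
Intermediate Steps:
k(P, M) = -M/2
N(f, n) = 2268*n + f*n (N(f, n) = f*n + 2268*n = 2268*n + f*n)
V = -12338136/942841 (V = -6*(227 + 1207)²/(346 + 625)² = -6*(1434/971)² = -6*2056356/942841 = -12338136/942841 ≈ -13.086)
1/(V + N(-1954, k(-51, W))) = 1/(-12338136/942841 + (-½*56)*(2268 - 1954)) = 1/(-12338136/942841 - 28*314) = 1/(-12338136/942841 - 8792) = 1/(-8301796208/942841) = -942841/8301796208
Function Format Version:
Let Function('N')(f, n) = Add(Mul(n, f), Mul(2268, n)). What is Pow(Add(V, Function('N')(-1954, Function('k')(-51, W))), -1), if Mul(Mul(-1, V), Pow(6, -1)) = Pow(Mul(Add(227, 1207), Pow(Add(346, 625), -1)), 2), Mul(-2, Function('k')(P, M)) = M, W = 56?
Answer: Rational(-942841, 8301796208) ≈ -0.00011357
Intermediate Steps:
Function('k')(P, M) = Mul(Rational(-1, 2), M)
Function('N')(f, n) = Add(Mul(2268, n), Mul(f, n)) (Function('N')(f, n) = Add(Mul(f, n), Mul(2268, n)) = Add(Mul(2268, n), Mul(f, n)))
V = Rational(-12338136, 942841) (V = Mul(-6, Pow(Mul(Add(227, 1207), Pow(Add(346, 625), -1)), 2)) = Mul(-6, Pow(Mul(1434, Pow(971, -1)), 2)) = Mul(-6, Pow(Mul(1434, Rational(1, 971)), 2)) = Mul(-6, Pow(Rational(1434, 971), 2)) = Mul(-6, Rational(2056356, 942841)) = Rational(-12338136, 942841) ≈ -13.086)
Pow(Add(V, Function('N')(-1954, Function('k')(-51, W))), -1) = Pow(Add(Rational(-12338136, 942841), Mul(Mul(Rational(-1, 2), 56), Add(2268, -1954))), -1) = Pow(Add(Rational(-12338136, 942841), Mul(-28, 314)), -1) = Pow(Add(Rational(-12338136, 942841), -8792), -1) = Pow(Rational(-8301796208, 942841), -1) = Rational(-942841, 8301796208)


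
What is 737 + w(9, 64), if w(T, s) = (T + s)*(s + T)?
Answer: 6066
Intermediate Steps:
w(T, s) = (T + s)² (w(T, s) = (T + s)*(T + s) = (T + s)²)
737 + w(9, 64) = 737 + (9 + 64)² = 737 + 73² = 737 + 5329 = 6066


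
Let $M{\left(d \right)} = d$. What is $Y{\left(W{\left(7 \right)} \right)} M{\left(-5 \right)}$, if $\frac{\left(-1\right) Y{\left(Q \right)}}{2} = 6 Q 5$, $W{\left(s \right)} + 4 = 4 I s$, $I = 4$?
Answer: $32400$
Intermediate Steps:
$W{\left(s \right)} = -4 + 16 s$ ($W{\left(s \right)} = -4 + 4 \cdot 4 s = -4 + 16 s$)
$Y{\left(Q \right)} = - 60 Q$ ($Y{\left(Q \right)} = - 2 \cdot 6 Q 5 = - 2 \cdot 30 Q = - 60 Q$)
$Y{\left(W{\left(7 \right)} \right)} M{\left(-5 \right)} = - 60 \left(-4 + 16 \cdot 7\right) \left(-5\right) = - 60 \left(-4 + 112\right) \left(-5\right) = \left(-60\right) 108 \left(-5\right) = \left(-6480\right) \left(-5\right) = 32400$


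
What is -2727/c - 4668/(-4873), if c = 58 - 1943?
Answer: 22087851/9185605 ≈ 2.4046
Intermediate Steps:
c = -1885
-2727/c - 4668/(-4873) = -2727/(-1885) - 4668/(-4873) = -2727*(-1/1885) - 4668*(-1/4873) = 2727/1885 + 4668/4873 = 22087851/9185605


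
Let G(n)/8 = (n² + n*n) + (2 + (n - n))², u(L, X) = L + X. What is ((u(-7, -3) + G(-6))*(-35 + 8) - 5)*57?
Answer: -920607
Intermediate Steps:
G(n) = 32 + 16*n² (G(n) = 8*((n² + n*n) + (2 + (n - n))²) = 8*((n² + n²) + (2 + 0)²) = 8*(2*n² + 2²) = 8*(2*n² + 4) = 8*(4 + 2*n²) = 32 + 16*n²)
((u(-7, -3) + G(-6))*(-35 + 8) - 5)*57 = (((-7 - 3) + (32 + 16*(-6)²))*(-35 + 8) - 5)*57 = ((-10 + (32 + 16*36))*(-27) - 5)*57 = ((-10 + (32 + 576))*(-27) - 5)*57 = ((-10 + 608)*(-27) - 5)*57 = (598*(-27) - 5)*57 = (-16146 - 5)*57 = -16151*57 = -920607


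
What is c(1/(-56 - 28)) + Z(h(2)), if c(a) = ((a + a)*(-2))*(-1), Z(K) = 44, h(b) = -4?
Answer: 923/21 ≈ 43.952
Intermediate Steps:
c(a) = 4*a (c(a) = ((2*a)*(-2))*(-1) = -4*a*(-1) = 4*a)
c(1/(-56 - 28)) + Z(h(2)) = 4/(-56 - 28) + 44 = 4/(-84) + 44 = 4*(-1/84) + 44 = -1/21 + 44 = 923/21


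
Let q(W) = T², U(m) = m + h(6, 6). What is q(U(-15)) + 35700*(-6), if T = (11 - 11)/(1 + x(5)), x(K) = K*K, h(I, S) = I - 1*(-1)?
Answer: -214200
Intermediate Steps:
h(I, S) = 1 + I (h(I, S) = I + 1 = 1 + I)
U(m) = 7 + m (U(m) = m + (1 + 6) = m + 7 = 7 + m)
x(K) = K²
T = 0 (T = (11 - 11)/(1 + 5²) = 0/(1 + 25) = 0/26 = 0*(1/26) = 0)
q(W) = 0 (q(W) = 0² = 0)
q(U(-15)) + 35700*(-6) = 0 + 35700*(-6) = 0 - 214200 = -214200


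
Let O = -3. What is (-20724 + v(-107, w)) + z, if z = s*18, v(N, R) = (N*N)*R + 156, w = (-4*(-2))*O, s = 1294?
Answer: -272052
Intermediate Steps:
w = -24 (w = -4*(-2)*(-3) = 8*(-3) = -24)
v(N, R) = 156 + R*N**2 (v(N, R) = N**2*R + 156 = R*N**2 + 156 = 156 + R*N**2)
z = 23292 (z = 1294*18 = 23292)
(-20724 + v(-107, w)) + z = (-20724 + (156 - 24*(-107)**2)) + 23292 = (-20724 + (156 - 24*11449)) + 23292 = (-20724 + (156 - 274776)) + 23292 = (-20724 - 274620) + 23292 = -295344 + 23292 = -272052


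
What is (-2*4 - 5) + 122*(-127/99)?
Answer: -16781/99 ≈ -169.51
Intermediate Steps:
(-2*4 - 5) + 122*(-127/99) = (-8 - 5) + 122*(-127*1/99) = -13 + 122*(-127/99) = -13 - 15494/99 = -16781/99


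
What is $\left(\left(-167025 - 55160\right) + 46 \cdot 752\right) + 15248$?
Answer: $-172345$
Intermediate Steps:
$\left(\left(-167025 - 55160\right) + 46 \cdot 752\right) + 15248 = \left(-222185 + 34592\right) + 15248 = -187593 + 15248 = -172345$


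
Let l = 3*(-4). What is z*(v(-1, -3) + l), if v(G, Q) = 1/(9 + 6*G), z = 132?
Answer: -1540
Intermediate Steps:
l = -12
z*(v(-1, -3) + l) = 132*(1/(3*(3 + 2*(-1))) - 12) = 132*(1/(3*(3 - 2)) - 12) = 132*((⅓)/1 - 12) = 132*((⅓)*1 - 12) = 132*(⅓ - 12) = 132*(-35/3) = -1540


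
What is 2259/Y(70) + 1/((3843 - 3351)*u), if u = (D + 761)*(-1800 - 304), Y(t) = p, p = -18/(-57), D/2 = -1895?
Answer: 22429970018353/3135523872 ≈ 7153.5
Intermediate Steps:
D = -3790 (D = 2*(-1895) = -3790)
p = 6/19 (p = -18*(-1/57) = 6/19 ≈ 0.31579)
Y(t) = 6/19
u = 6373016 (u = (-3790 + 761)*(-1800 - 304) = -3029*(-2104) = 6373016)
2259/Y(70) + 1/((3843 - 3351)*u) = 2259/(6/19) + 1/((3843 - 3351)*6373016) = 2259*(19/6) + (1/6373016)/492 = 14307/2 + (1/492)*(1/6373016) = 14307/2 + 1/3135523872 = 22429970018353/3135523872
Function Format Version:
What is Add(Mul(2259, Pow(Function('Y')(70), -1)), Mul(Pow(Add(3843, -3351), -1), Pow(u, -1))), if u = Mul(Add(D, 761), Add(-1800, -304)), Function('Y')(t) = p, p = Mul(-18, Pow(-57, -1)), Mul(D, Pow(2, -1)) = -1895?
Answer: Rational(22429970018353, 3135523872) ≈ 7153.5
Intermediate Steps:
D = -3790 (D = Mul(2, -1895) = -3790)
p = Rational(6, 19) (p = Mul(-18, Rational(-1, 57)) = Rational(6, 19) ≈ 0.31579)
Function('Y')(t) = Rational(6, 19)
u = 6373016 (u = Mul(Add(-3790, 761), Add(-1800, -304)) = Mul(-3029, -2104) = 6373016)
Add(Mul(2259, Pow(Function('Y')(70), -1)), Mul(Pow(Add(3843, -3351), -1), Pow(u, -1))) = Add(Mul(2259, Pow(Rational(6, 19), -1)), Mul(Pow(Add(3843, -3351), -1), Pow(6373016, -1))) = Add(Mul(2259, Rational(19, 6)), Mul(Pow(492, -1), Rational(1, 6373016))) = Add(Rational(14307, 2), Mul(Rational(1, 492), Rational(1, 6373016))) = Add(Rational(14307, 2), Rational(1, 3135523872)) = Rational(22429970018353, 3135523872)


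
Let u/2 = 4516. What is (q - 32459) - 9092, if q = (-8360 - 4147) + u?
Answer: -45026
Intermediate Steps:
u = 9032 (u = 2*4516 = 9032)
q = -3475 (q = (-8360 - 4147) + 9032 = -12507 + 9032 = -3475)
(q - 32459) - 9092 = (-3475 - 32459) - 9092 = -35934 - 9092 = -45026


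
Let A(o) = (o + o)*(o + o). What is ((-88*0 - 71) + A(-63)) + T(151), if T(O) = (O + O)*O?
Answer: 61407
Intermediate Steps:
T(O) = 2*O**2 (T(O) = (2*O)*O = 2*O**2)
A(o) = 4*o**2 (A(o) = (2*o)*(2*o) = 4*o**2)
((-88*0 - 71) + A(-63)) + T(151) = ((-88*0 - 71) + 4*(-63)**2) + 2*151**2 = ((0 - 71) + 4*3969) + 2*22801 = (-71 + 15876) + 45602 = 15805 + 45602 = 61407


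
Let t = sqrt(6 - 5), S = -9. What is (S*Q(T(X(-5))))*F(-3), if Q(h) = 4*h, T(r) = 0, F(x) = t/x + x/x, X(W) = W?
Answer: 0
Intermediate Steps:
t = 1 (t = sqrt(1) = 1)
F(x) = 1 + 1/x (F(x) = 1/x + x/x = 1/x + 1 = 1 + 1/x)
(S*Q(T(X(-5))))*F(-3) = (-36*0)*((1 - 3)/(-3)) = (-9*0)*(-1/3*(-2)) = 0*(2/3) = 0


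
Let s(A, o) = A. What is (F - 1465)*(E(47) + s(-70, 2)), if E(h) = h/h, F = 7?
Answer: 100602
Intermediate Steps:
E(h) = 1
(F - 1465)*(E(47) + s(-70, 2)) = (7 - 1465)*(1 - 70) = -1458*(-69) = 100602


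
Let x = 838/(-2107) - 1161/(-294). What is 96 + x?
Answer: 419509/4214 ≈ 99.551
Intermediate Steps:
x = 14965/4214 (x = 838*(-1/2107) - 1161*(-1/294) = -838/2107 + 387/98 = 14965/4214 ≈ 3.5513)
96 + x = 96 + 14965/4214 = 419509/4214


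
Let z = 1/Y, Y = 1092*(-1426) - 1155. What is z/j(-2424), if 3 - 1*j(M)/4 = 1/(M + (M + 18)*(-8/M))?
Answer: -122813/2296938027426 ≈ -5.3468e-8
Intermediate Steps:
Y = -1558347 (Y = -1557192 - 1155 = -1558347)
j(M) = 12 - 4/(M - 8*(18 + M)/M) (j(M) = 12 - 4/(M + (M + 18)*(-8/M)) = 12 - 4/(M + (18 + M)*(-8/M)) = 12 - 4/(M - 8*(18 + M)/M))
z = -1/1558347 (z = 1/(-1558347) = -1/1558347 ≈ -6.4171e-7)
z/j(-2424) = -(144 - 1*(-2424)**2 + 8*(-2424))/(4*(432 - 3*(-2424)**2 + 25*(-2424)))/1558347 = -(144 - 1*5875776 - 19392)/(4*(432 - 3*5875776 - 60600))/1558347 = -(144 - 5875776 - 19392)/(4*(432 - 17627328 - 60600))/1558347 = -1/(1558347*(4*(-17687496)/(-5895024))) = -1/(1558347*(4*(-1/5895024)*(-17687496))) = -1/(1558347*1473958/122813) = -1/1558347*122813/1473958 = -122813/2296938027426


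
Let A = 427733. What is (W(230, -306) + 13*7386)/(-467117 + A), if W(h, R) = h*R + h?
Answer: -6467/9846 ≈ -0.65681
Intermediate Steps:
W(h, R) = h + R*h (W(h, R) = R*h + h = h + R*h)
(W(230, -306) + 13*7386)/(-467117 + A) = (230*(1 - 306) + 13*7386)/(-467117 + 427733) = (230*(-305) + 96018)/(-39384) = (-70150 + 96018)*(-1/39384) = 25868*(-1/39384) = -6467/9846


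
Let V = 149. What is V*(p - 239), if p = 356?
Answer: 17433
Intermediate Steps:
V*(p - 239) = 149*(356 - 239) = 149*117 = 17433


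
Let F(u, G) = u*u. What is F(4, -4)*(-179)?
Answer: -2864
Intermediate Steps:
F(u, G) = u²
F(4, -4)*(-179) = 4²*(-179) = 16*(-179) = -2864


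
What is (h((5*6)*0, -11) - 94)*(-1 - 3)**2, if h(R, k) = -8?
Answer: -1632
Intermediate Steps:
(h((5*6)*0, -11) - 94)*(-1 - 3)**2 = (-8 - 94)*(-1 - 3)**2 = -102*(-4)**2 = -102*16 = -1632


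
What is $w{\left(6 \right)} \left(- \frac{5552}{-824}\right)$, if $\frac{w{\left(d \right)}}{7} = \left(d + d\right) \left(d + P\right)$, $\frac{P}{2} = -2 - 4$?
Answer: $- \frac{349776}{103} \approx -3395.9$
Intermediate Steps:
$P = -12$ ($P = 2 \left(-2 - 4\right) = 2 \left(-6\right) = -12$)
$w{\left(d \right)} = 14 d \left(-12 + d\right)$ ($w{\left(d \right)} = 7 \left(d + d\right) \left(d - 12\right) = 7 \cdot 2 d \left(-12 + d\right) = 14 d \left(-12 + d\right)$)
$w{\left(6 \right)} \left(- \frac{5552}{-824}\right) = 14 \cdot 6 \left(-12 + 6\right) \left(- \frac{5552}{-824}\right) = 14 \cdot 6 \left(-6\right) \left(\left(-5552\right) \left(- \frac{1}{824}\right)\right) = \left(-504\right) \frac{694}{103} = - \frac{349776}{103}$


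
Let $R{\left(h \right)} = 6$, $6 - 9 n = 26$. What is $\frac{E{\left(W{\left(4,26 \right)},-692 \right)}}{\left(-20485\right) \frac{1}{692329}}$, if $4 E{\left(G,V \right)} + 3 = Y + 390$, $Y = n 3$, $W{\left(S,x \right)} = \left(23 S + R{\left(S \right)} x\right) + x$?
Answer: $- \frac{789947389}{245820} \approx -3213.5$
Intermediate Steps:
$n = - \frac{20}{9}$ ($n = \frac{2}{3} - \frac{26}{9} = - \frac{20}{9} \approx -2.2222$)
$W{\left(S,x \right)} = 7 x + 23 S$ ($W{\left(S,x \right)} = \left(23 S + 6 x\right) + x = \left(6 x + 23 S\right) + x = 7 x + 23 S$)
$Y = - \frac{20}{3}$ ($Y = \left(- \frac{20}{9}\right) 3 = - \frac{20}{3} \approx -6.6667$)
$E{\left(G,V \right)} = \frac{1141}{12}$ ($E{\left(G,V \right)} = - \frac{3}{4} + \frac{- \frac{20}{3} + 390}{4} = - \frac{3}{4} + \frac{1}{4} \cdot \frac{1150}{3} = - \frac{3}{4} + \frac{575}{6} = \frac{1141}{12}$)
$\frac{E{\left(W{\left(4,26 \right)},-692 \right)}}{\left(-20485\right) \frac{1}{692329}} = \frac{1141}{12 \left(- \frac{20485}{692329}\right)} = \frac{1141}{12} \left(- \frac{692329}{20485}\right) = - \frac{789947389}{245820}$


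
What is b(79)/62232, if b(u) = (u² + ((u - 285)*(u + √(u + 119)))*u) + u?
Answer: -213221/10372 - 8137*√22/10372 ≈ -24.237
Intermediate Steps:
b(u) = u + u² + u*(-285 + u)*(u + √(119 + u)) (b(u) = (u² + ((-285 + u)*(u + √(119 + u)))*u) + u = (u² + u*(-285 + u)*(u + √(119 + u))) + u = u + u² + u*(-285 + u)*(u + √(119 + u)))
b(79)/62232 = (79*(1 + 79² - 285*√(119 + 79) - 284*79 + 79*√(119 + 79)))/62232 = (79*(1 + 6241 - 855*√22 - 22436 + 79*√198))*(1/62232) = (79*(1 + 6241 - 855*√22 - 22436 + 79*(3*√22)))*(1/62232) = (79*(1 + 6241 - 855*√22 - 22436 + 237*√22))*(1/62232) = (79*(-16194 - 618*√22))*(1/62232) = (-1279326 - 48822*√22)*(1/62232) = -213221/10372 - 8137*√22/10372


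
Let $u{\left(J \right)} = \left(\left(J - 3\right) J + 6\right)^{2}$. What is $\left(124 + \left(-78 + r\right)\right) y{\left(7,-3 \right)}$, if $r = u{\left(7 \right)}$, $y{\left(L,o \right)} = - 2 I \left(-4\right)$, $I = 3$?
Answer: $28848$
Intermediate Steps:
$y{\left(L,o \right)} = 24$ ($y{\left(L,o \right)} = \left(-2\right) 3 \left(-4\right) = \left(-6\right) \left(-4\right) = 24$)
$u{\left(J \right)} = \left(6 + J \left(-3 + J\right)\right)^{2}$ ($u{\left(J \right)} = \left(\left(-3 + J\right) J + 6\right)^{2} = \left(J \left(-3 + J\right) + 6\right)^{2} = \left(6 + J \left(-3 + J\right)\right)^{2}$)
$r = 1156$ ($r = \left(6 + 7^{2} - 21\right)^{2} = \left(6 + 49 - 21\right)^{2} = 34^{2} = 1156$)
$\left(124 + \left(-78 + r\right)\right) y{\left(7,-3 \right)} = \left(124 + \left(-78 + 1156\right)\right) 24 = \left(124 + 1078\right) 24 = 1202 \cdot 24 = 28848$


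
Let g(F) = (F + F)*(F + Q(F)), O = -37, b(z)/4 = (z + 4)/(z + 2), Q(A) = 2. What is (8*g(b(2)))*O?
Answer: -28416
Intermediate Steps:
b(z) = 4*(4 + z)/(2 + z) (b(z) = 4*((z + 4)/(z + 2)) = 4*((4 + z)/(2 + z)) = 4*(4 + z)/(2 + z))
g(F) = 2*F*(2 + F) (g(F) = (F + F)*(F + 2) = (2*F)*(2 + F) = 2*F*(2 + F))
(8*g(b(2)))*O = (8*(2*(4*(4 + 2)/(2 + 2))*(2 + 4*(4 + 2)/(2 + 2))))*(-37) = (8*(2*(4*6/4)*(2 + 4*6/4)))*(-37) = (8*(2*(4*(¼)*6)*(2 + 4*(¼)*6)))*(-37) = (8*(2*6*(2 + 6)))*(-37) = (8*(2*6*8))*(-37) = (8*96)*(-37) = 768*(-37) = -28416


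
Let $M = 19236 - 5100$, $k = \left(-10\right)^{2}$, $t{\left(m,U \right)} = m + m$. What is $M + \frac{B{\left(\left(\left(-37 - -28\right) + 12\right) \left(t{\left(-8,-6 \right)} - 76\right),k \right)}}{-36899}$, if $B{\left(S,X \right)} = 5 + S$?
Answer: $\frac{521604535}{36899} \approx 14136.0$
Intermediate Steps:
$t{\left(m,U \right)} = 2 m$
$k = 100$
$M = 14136$
$M + \frac{B{\left(\left(\left(-37 - -28\right) + 12\right) \left(t{\left(-8,-6 \right)} - 76\right),k \right)}}{-36899} = 14136 + \frac{5 + \left(\left(-37 - -28\right) + 12\right) \left(2 \left(-8\right) - 76\right)}{-36899} = 14136 + \left(5 + \left(\left(-37 + 28\right) + 12\right) \left(-16 - 76\right)\right) \left(- \frac{1}{36899}\right) = 14136 + \left(5 + \left(-9 + 12\right) \left(-92\right)\right) \left(- \frac{1}{36899}\right) = 14136 + \left(5 + 3 \left(-92\right)\right) \left(- \frac{1}{36899}\right) = 14136 + \left(5 - 276\right) \left(- \frac{1}{36899}\right) = 14136 - - \frac{271}{36899} = 14136 + \frac{271}{36899} = \frac{521604535}{36899}$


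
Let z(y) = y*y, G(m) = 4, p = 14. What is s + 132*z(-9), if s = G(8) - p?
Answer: 10682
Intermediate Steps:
z(y) = y²
s = -10 (s = 4 - 1*14 = 4 - 14 = -10)
s + 132*z(-9) = -10 + 132*(-9)² = -10 + 132*81 = -10 + 10692 = 10682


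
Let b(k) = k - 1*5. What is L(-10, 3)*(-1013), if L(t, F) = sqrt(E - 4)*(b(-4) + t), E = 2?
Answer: 19247*I*sqrt(2) ≈ 27219.0*I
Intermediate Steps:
b(k) = -5 + k (b(k) = k - 5 = -5 + k)
L(t, F) = I*sqrt(2)*(-9 + t) (L(t, F) = sqrt(2 - 4)*((-5 - 4) + t) = sqrt(-2)*(-9 + t) = (I*sqrt(2))*(-9 + t) = I*sqrt(2)*(-9 + t))
L(-10, 3)*(-1013) = (I*sqrt(2)*(-9 - 10))*(-1013) = (I*sqrt(2)*(-19))*(-1013) = -19*I*sqrt(2)*(-1013) = 19247*I*sqrt(2)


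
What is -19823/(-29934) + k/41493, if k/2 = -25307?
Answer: -230854579/414017154 ≈ -0.55760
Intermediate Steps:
k = -50614 (k = 2*(-25307) = -50614)
-19823/(-29934) + k/41493 = -19823/(-29934) - 50614/41493 = -19823*(-1/29934) - 50614*1/41493 = 19823/29934 - 50614/41493 = -230854579/414017154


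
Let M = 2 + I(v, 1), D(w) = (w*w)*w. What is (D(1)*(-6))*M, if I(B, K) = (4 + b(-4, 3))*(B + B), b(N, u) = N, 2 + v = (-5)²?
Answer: -12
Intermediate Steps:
v = 23 (v = -2 + (-5)² = -2 + 25 = 23)
I(B, K) = 0 (I(B, K) = (4 - 4)*(B + B) = 0*(2*B) = 0)
D(w) = w³ (D(w) = w²*w = w³)
M = 2 (M = 2 + 0 = 2)
(D(1)*(-6))*M = (1³*(-6))*2 = (1*(-6))*2 = -6*2 = -12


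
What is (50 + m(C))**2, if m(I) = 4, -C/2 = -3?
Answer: 2916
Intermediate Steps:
C = 6 (C = -2*(-3) = 6)
(50 + m(C))**2 = (50 + 4)**2 = 54**2 = 2916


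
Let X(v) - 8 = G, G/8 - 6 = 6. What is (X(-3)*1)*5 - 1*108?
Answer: 412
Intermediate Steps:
G = 96 (G = 48 + 8*6 = 48 + 48 = 96)
X(v) = 104 (X(v) = 8 + 96 = 104)
(X(-3)*1)*5 - 1*108 = (104*1)*5 - 1*108 = 104*5 - 108 = 520 - 108 = 412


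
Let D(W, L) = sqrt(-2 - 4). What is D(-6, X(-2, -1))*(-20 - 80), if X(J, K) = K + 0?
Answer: -100*I*sqrt(6) ≈ -244.95*I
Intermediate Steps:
X(J, K) = K
D(W, L) = I*sqrt(6) (D(W, L) = sqrt(-6) = I*sqrt(6))
D(-6, X(-2, -1))*(-20 - 80) = (I*sqrt(6))*(-20 - 80) = (I*sqrt(6))*(-100) = -100*I*sqrt(6)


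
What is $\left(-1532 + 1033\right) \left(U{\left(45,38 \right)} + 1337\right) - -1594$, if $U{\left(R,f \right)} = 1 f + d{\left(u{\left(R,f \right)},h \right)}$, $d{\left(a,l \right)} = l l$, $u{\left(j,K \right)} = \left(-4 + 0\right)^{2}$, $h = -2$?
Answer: $-686527$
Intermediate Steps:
$u{\left(j,K \right)} = 16$ ($u{\left(j,K \right)} = \left(-4\right)^{2} = 16$)
$d{\left(a,l \right)} = l^{2}$
$U{\left(R,f \right)} = 4 + f$ ($U{\left(R,f \right)} = 1 f + \left(-2\right)^{2} = f + 4 = 4 + f$)
$\left(-1532 + 1033\right) \left(U{\left(45,38 \right)} + 1337\right) - -1594 = \left(-1532 + 1033\right) \left(\left(4 + 38\right) + 1337\right) - -1594 = - 499 \left(42 + 1337\right) + 1594 = \left(-499\right) 1379 + 1594 = -688121 + 1594 = -686527$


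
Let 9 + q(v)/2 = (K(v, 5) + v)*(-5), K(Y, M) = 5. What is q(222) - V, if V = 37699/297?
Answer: -717235/297 ≈ -2414.9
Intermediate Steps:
V = 37699/297 (V = 37699*(1/297) = 37699/297 ≈ 126.93)
q(v) = -68 - 10*v (q(v) = -18 + 2*((5 + v)*(-5)) = -18 + 2*(-25 - 5*v) = -18 + (-50 - 10*v) = -68 - 10*v)
q(222) - V = (-68 - 10*222) - 1*37699/297 = (-68 - 2220) - 37699/297 = -2288 - 37699/297 = -717235/297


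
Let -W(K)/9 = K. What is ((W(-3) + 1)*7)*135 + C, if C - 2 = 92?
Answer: 26554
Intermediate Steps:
C = 94 (C = 2 + 92 = 94)
W(K) = -9*K
((W(-3) + 1)*7)*135 + C = ((-9*(-3) + 1)*7)*135 + 94 = ((27 + 1)*7)*135 + 94 = (28*7)*135 + 94 = 196*135 + 94 = 26460 + 94 = 26554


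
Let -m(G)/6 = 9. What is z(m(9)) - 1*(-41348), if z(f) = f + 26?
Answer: 41320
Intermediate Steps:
m(G) = -54 (m(G) = -6*9 = -54)
z(f) = 26 + f
z(m(9)) - 1*(-41348) = (26 - 54) - 1*(-41348) = -28 + 41348 = 41320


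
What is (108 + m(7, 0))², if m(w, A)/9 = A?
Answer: 11664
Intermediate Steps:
m(w, A) = 9*A
(108 + m(7, 0))² = (108 + 9*0)² = (108 + 0)² = 108² = 11664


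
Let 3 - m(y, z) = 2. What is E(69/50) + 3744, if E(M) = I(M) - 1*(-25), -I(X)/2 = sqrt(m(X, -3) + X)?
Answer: 3769 - sqrt(238)/5 ≈ 3765.9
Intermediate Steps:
m(y, z) = 1 (m(y, z) = 3 - 1*2 = 3 - 2 = 1)
I(X) = -2*sqrt(1 + X)
E(M) = 25 - 2*sqrt(1 + M) (E(M) = -2*sqrt(1 + M) - 1*(-25) = -2*sqrt(1 + M) + 25 = 25 - 2*sqrt(1 + M))
E(69/50) + 3744 = (25 - 2*sqrt(1 + 69/50)) + 3744 = (25 - sqrt(238)/5) + 3744 = 3769 - sqrt(238)/5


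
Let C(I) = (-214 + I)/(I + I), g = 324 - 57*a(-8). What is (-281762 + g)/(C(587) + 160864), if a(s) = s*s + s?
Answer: -334155620/188854709 ≈ -1.7694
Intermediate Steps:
a(s) = s + s² (a(s) = s² + s = s + s²)
g = -2868 (g = 324 - (-456)*(1 - 8) = 324 - (-456)*(-7) = 324 - 57*56 = 324 - 3192 = -2868)
C(I) = (-214 + I)/(2*I) (C(I) = (-214 + I)/((2*I)) = (-214 + I)*(1/(2*I)) = (-214 + I)/(2*I))
(-281762 + g)/(C(587) + 160864) = (-281762 - 2868)/((½)*(-214 + 587)/587 + 160864) = -284630/((½)*(1/587)*373 + 160864) = -284630/(373/1174 + 160864) = -284630/188854709/1174 = -284630*1174/188854709 = -334155620/188854709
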